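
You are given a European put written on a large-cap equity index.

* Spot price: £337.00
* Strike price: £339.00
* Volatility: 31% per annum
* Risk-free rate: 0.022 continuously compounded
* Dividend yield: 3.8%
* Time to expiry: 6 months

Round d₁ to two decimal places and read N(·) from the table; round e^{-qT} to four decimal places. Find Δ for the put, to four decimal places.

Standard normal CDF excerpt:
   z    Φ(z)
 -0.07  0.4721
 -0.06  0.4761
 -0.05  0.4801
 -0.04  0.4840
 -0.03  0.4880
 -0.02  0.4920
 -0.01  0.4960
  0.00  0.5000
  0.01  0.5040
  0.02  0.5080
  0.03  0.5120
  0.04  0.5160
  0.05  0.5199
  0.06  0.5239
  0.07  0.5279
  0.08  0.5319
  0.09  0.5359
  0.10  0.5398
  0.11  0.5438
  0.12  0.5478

-0.4711

σ√T = 0.31·√0.5 = 0.2192
ln(S/K) + (r − q + σ²/2)T = ln(337/339) + (0.022 − 0.038 + 0.31²/2)·0.5 = -0.0059 + 0.0160 = 0.0101
d₁ = 0.0101 / 0.2192 = 0.0461 → 0.05
N(d₁) = N(0.05) = 0.5199
Δ_put = e^(−qT)·(N(d₁) − 1) = 0.9812·(0.5199 − 1) = -0.4711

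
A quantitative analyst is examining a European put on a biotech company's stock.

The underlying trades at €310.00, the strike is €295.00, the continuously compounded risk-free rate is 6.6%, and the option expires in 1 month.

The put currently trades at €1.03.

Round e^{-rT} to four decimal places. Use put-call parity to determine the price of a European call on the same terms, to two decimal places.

exp(−rT) = exp(−0.066·0.08333) = 0.9945
Put-call parity: C − P = S − K·e^(−rT) = 310 − 295·0.9945 = 310 − 293.3775 = 16.6225
C = P + (C − P) = 1.03 + (16.6225) = 17.6525

€17.65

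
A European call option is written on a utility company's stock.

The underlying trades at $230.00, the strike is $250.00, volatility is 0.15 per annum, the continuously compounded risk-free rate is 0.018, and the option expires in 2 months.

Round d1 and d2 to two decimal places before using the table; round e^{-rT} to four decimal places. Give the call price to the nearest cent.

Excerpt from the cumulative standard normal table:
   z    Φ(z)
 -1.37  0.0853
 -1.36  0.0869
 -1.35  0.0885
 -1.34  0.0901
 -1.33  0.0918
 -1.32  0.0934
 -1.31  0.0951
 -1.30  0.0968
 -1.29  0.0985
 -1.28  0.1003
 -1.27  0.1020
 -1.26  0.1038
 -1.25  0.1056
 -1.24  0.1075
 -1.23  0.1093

$0.61

T = 0.1667;  σ√T = 0.0612
d₁ = [ln(230/250) + (0.018 + 0.15²/2)·0.1667] / 0.0612 = [-0.0834 + 0.0049] / 0.0612 = -1.2820 → -1.28
d₂ = d₁ − σ√T = -1.2820 − 0.0612 = -1.3432 → -1.34
e^(−rT) = e^(−0.018·0.1667) = 0.9970
N(d₁) = N(-1.28) = 0.1003;  N(d₂) = N(-1.34) = 0.0901
C = 230·0.1003 − 250·0.9970·0.0901 = 23.0690 − 22.4574 = 0.6116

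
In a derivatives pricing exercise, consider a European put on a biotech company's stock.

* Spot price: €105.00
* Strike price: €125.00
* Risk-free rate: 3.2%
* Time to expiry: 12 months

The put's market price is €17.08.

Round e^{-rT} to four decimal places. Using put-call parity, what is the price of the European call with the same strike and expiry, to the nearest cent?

e^(−rT) = e^(−0.032·1) = 0.9685
Put-call parity: C − P = S − K·e^(−rT) = 105 − 125·0.9685 = 105 − 121.0625 = -16.0625
C = P + (C − P) = 17.08 + (-16.0625) = 1.0175

€1.02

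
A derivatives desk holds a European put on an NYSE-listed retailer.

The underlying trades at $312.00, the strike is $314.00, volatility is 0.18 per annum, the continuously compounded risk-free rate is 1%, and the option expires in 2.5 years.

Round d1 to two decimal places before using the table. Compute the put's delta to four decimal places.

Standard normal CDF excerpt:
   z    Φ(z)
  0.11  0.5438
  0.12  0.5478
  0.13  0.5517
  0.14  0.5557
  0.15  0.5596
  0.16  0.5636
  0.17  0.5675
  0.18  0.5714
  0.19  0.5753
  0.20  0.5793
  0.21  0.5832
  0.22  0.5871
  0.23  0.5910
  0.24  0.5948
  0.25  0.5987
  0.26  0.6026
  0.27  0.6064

-0.4168

σ√T = 0.18·√2.5 = 0.2846
d₁ = [ln(312/314) + (0.01 + 0.18²/2)·2.5] / 0.2846 = [-0.0064 + 0.0655] / 0.2846 = 0.2077 → 0.21
N(d₁) = N(0.21) = 0.5832
Δ_put = N(d₁) − 1 = 0.5832 − 1 = -0.4168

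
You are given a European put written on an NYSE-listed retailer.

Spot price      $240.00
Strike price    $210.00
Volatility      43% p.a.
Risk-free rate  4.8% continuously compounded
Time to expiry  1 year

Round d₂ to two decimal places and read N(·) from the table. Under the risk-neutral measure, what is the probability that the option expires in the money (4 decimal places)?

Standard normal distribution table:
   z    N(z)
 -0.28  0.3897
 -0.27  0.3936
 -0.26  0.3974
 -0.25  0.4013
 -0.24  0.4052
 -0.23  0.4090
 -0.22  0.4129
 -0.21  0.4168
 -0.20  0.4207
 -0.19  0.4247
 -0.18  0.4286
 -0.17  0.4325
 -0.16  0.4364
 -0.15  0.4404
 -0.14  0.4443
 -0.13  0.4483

0.4168

σ√T = 0.43·√1 = 0.4300
d₁ = [ln(240/210) + (0.048 + 0.43²/2)·1] / 0.4300 = [0.1335 + 0.1404] / 0.4300 = 0.6372 ≈ 0.64
d₂ = d₁ − σ√T = 0.6372 − 0.4300 = 0.2072 ≈ 0.21
Risk-neutral Pr[S_T < K] = N(−d₂) = N(-0.21) = 0.4168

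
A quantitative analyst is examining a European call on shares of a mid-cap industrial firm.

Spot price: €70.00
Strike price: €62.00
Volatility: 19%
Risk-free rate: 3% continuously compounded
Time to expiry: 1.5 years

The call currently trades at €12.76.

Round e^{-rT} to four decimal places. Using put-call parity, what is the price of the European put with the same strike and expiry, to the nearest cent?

€2.03

e^(−rT) = e^(−0.03·1.5) = 0.9560
Put-call parity: C − P = S − K·e^(−rT) = 70 − 62·0.9560 = 70 − 59.2720 = 10.7280
P = C − (C − P) = 12.76 − (10.7280) = 2.0320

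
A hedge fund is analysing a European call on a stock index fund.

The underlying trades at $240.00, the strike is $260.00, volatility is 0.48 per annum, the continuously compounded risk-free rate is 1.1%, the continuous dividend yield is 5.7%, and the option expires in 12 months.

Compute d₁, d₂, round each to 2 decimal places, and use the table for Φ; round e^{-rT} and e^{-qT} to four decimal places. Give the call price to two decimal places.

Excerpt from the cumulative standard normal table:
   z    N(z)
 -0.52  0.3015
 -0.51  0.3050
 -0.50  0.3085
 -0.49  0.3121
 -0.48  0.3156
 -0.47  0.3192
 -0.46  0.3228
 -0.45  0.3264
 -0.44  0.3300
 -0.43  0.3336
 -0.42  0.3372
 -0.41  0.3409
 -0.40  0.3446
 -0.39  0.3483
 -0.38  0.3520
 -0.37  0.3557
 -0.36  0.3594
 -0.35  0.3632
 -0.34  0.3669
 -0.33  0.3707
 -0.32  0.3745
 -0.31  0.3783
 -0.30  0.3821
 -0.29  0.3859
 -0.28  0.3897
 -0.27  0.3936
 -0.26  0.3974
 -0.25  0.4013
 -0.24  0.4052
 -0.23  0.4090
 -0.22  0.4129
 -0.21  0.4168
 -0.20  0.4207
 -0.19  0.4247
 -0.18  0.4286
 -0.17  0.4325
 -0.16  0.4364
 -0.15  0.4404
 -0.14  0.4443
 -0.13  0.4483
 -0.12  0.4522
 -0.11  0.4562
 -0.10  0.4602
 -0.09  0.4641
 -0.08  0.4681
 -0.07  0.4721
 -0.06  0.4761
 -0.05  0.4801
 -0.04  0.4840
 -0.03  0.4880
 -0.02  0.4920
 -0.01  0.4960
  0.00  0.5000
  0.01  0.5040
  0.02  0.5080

$32.20

σ√T = 0.48 × 1.0000 = 0.4800
d₁ = [ln(240/260) + (0.011 − 0.057 + 0.48²/2)·1] / 0.4800 = [-0.0800 + 0.0692] / 0.4800 = -0.0226 ≈ -0.02
d₂ = d₁ − σ√T = -0.0226 − 0.4800 = -0.5026 ≈ -0.50
e^(−qT) = e^(−0.057·1) = 0.9446;  e^(−rT) = e^(−0.011·1) = 0.9891
C = 240·0.9446·N(-0.02) − 260·0.9891·N(-0.50) = 240·0.9446·0.4920 − 260·0.9891·0.3085 = 111.5384 − 79.3357 = 32.2027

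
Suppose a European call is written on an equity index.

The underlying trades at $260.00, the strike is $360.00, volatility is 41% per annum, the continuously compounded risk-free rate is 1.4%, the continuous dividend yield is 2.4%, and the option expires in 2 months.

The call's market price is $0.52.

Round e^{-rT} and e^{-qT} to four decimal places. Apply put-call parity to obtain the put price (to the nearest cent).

$100.73

exp(−qT) = exp(−0.024·0.1667) = 0.9960;  exp(−rT) = exp(−0.014·0.1667) = 0.9977
Put-call parity: C − P = S·e^(−qT) − K·e^(−rT) = 260·0.9960 − 360·0.9977 = 258.9600 − 359.1720 = -100.2120
P = C − (C − P) = 0.52 − (-100.2120) = 100.7320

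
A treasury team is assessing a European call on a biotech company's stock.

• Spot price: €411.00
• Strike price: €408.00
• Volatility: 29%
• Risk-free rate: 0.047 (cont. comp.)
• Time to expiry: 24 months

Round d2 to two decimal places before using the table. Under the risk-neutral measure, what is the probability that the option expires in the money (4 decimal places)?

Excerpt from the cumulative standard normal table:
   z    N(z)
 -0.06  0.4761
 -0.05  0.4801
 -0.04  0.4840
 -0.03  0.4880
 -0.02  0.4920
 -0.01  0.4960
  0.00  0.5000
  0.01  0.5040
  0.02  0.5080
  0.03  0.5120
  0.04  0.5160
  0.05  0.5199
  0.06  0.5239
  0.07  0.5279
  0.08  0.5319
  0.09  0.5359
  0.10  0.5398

σ√T = 0.29 × 1.4142 = 0.4101
d₁ = [ln(411/408) + (0.047 + ½·0.29²)·2] / (σ√T) = (0.0073 + 0.1781) / 0.4101 = 0.4521 → 0.45
d₂ = 0.4521 − 0.4101 = 0.0420 → 0.04
Risk-neutral Pr[S_T > K] = N(d₂) = N(0.04) = 0.5160

0.5160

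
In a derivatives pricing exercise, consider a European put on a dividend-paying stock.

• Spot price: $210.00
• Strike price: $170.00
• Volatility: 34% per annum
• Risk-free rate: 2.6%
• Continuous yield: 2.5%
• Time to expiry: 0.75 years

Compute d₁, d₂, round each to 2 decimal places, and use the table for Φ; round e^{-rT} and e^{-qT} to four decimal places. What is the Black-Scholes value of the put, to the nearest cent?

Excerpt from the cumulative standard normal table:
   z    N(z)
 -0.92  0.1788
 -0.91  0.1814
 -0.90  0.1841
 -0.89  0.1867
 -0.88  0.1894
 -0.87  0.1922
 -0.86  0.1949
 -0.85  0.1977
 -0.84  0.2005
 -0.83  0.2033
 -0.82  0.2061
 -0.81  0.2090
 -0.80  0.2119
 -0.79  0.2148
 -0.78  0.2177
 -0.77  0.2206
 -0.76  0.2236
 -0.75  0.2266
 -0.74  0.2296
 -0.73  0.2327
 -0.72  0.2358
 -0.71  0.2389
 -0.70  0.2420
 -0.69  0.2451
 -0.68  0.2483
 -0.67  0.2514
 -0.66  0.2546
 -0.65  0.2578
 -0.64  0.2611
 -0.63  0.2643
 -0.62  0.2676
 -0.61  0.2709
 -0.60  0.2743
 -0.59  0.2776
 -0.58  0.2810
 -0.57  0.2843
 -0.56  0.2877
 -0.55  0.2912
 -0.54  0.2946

σ√T = 0.34 × 0.8660 = 0.2944
d₁ = [ln(210/170) + (0.026 − 0.025 + 0.34²/2)·0.75] / 0.2944 = [0.2113 + 0.0441] / 0.2944 = 0.8674 ⇒ 0.87
d₂ = d₁ − σ√T = 0.8674 − 0.2944 = 0.5730 ⇒ 0.57
exp(−qT) = exp(−0.025·0.75) = 0.9814;  exp(−rT) = exp(−0.026·0.75) = 0.9807
N(−d₂) = N(-0.57) = 0.2843;  N(−d₁) = N(-0.87) = 0.1922
P = 170·0.9807·0.2843 − 210·0.9814·0.1922 = 47.3982 − 39.6113 = 7.7869

$7.79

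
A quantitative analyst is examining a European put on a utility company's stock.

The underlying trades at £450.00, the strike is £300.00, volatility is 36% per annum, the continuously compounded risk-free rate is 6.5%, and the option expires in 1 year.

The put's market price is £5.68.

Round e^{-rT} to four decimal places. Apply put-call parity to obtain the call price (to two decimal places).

£174.55

exp(−rT) = exp(−0.065·1) = 0.9371
Put-call parity: C − P = S − K·e^(−rT) = 450 − 300·0.9371 = 450 − 281.1300 = 168.8700
C = P + (C − P) = 5.68 + (168.8700) = 174.5500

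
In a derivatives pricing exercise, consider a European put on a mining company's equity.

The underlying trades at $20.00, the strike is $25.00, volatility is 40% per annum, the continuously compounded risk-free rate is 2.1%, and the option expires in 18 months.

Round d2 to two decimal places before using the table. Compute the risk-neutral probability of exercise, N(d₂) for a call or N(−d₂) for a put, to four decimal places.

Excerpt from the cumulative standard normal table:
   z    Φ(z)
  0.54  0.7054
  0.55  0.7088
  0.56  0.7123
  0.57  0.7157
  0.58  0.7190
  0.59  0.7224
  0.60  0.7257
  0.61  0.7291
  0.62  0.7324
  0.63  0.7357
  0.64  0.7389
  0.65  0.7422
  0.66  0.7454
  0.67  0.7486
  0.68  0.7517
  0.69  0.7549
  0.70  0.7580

0.7389

σ√T = 0.4 × 1.2247 = 0.4899
d₁ = [ln(20/25) + (0.021 + 0.4²/2)·1.5] / 0.4899 = [-0.2231 + 0.1515] / 0.4899 = -0.1462 which rounds to -0.15
d₂ = d₁ − σ√T = -0.1462 − 0.4899 = -0.6361 which rounds to -0.64
Risk-neutral Pr[S_T < K] = N(−d₂) = N(0.64) = 0.7389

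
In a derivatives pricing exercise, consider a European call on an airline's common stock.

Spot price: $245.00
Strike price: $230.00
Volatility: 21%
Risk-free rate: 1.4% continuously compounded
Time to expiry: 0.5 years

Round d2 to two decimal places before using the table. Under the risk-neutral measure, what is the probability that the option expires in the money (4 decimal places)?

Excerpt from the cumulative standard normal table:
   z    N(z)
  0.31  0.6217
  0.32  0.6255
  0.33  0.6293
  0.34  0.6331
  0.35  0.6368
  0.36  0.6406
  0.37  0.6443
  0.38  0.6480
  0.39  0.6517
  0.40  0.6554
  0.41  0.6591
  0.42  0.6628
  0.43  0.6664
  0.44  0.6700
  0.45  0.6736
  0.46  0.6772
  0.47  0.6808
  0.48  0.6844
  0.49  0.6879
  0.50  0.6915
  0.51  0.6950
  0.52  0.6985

0.6554

σ√T = 0.21 × 0.7071 = 0.1485
d₁ = [ln(245/230) + (0.014 + 0.21²/2)·0.5] / 0.1485 = [0.0632 + 0.0180] / 0.1485 = 0.5469 → 0.55
d₂ = d₁ − σ√T = 0.5469 − 0.1485 = 0.3984 → 0.40
Pr(exercise) under Q = N(d₂) = 0.6554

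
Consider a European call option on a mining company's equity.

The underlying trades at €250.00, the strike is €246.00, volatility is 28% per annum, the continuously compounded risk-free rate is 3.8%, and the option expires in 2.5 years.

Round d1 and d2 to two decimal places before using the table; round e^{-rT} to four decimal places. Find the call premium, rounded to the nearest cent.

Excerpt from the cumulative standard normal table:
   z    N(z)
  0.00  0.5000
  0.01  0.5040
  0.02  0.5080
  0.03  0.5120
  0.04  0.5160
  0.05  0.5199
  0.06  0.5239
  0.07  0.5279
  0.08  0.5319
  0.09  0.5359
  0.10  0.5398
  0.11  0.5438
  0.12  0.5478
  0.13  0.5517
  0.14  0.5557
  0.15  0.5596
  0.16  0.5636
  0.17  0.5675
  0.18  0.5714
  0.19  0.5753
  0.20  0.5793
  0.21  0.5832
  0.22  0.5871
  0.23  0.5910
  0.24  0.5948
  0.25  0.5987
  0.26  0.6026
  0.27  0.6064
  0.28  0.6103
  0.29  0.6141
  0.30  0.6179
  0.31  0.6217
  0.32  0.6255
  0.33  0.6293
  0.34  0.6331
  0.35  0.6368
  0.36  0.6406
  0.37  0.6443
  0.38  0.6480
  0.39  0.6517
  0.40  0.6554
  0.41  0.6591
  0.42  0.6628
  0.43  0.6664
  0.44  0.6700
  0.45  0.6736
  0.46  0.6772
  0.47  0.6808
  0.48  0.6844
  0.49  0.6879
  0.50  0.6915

€55.66

σ√T = 0.28·√2.5 = 0.4427
ln(S/K) + (r + σ²/2)T = ln(250/246) + (0.038 + 0.28²/2)·2.5 = 0.0161 + 0.1930 = 0.2091
d₁ = 0.2091 / 0.4427 = 0.4724 which rounds to 0.47
d₂ = d₁ − σ√T = 0.4724 − 0.4427 = 0.0297 which rounds to 0.03
e^(−rT) = e^(−0.038·2.5) = 0.9094
C = 250·N(0.47) − 246·0.9094·N(0.03) = 250·0.6808 − 246·0.9094·0.5120 = 170.2000 − 114.5407 = 55.6593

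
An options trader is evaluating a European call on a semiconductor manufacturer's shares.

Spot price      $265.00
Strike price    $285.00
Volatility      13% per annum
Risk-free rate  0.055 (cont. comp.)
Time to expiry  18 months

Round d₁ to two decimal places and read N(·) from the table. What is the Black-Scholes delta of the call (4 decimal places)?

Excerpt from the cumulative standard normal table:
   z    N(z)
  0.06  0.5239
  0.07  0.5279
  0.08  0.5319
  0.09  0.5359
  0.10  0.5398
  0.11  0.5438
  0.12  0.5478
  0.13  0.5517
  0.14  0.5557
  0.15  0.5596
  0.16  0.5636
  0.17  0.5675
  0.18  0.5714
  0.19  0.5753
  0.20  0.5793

0.5557

T = 1.5;  σ√T = 0.1592
d₁ = [ln(265/285) + (0.055 + 0.13²/2)·1.5] / 0.1592 = [-0.0728 + 0.0952] / 0.1592 = 0.1408 ≈ 0.14
N(d₁) = N(0.14) = 0.5557
Δ_call = N(d₁) = 0.5557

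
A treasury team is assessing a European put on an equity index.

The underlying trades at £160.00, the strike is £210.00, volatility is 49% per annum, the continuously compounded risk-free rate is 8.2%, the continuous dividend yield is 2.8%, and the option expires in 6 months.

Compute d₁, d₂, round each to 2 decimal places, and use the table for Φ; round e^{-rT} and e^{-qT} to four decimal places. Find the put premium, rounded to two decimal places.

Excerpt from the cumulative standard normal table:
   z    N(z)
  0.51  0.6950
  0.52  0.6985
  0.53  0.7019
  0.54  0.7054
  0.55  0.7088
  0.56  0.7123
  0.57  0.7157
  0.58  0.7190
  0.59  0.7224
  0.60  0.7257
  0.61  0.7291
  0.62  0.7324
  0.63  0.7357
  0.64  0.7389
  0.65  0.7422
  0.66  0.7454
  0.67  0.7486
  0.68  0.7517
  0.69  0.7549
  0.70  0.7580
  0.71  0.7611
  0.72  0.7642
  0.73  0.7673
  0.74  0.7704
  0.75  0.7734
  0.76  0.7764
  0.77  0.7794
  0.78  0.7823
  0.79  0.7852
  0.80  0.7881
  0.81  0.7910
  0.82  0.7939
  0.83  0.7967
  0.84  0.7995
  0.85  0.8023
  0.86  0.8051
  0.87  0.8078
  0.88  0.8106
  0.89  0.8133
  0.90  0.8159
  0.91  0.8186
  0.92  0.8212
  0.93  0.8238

£52.64

σ√T = 0.49·√0.5 = 0.3465
ln(S/K) + (r − q + σ²/2)T = ln(160/210) + (0.082 − 0.028 + 0.49²/2)·0.5 = -0.2719 + 0.0870 = -0.1849
d₁ = -0.1849 / 0.3465 = -0.5337 ≈ -0.53
d₂ = d₁ − σ√T = -0.5337 − 0.3465 = -0.8802 ≈ -0.88
exp(−qT) = exp(−0.028·0.5) = 0.9861;  exp(−rT) = exp(−0.082·0.5) = 0.9598
P = 210·0.9598·N(0.88) − 160·0.9861·N(0.53) = 210·0.9598·0.8106 − 160·0.9861·0.7019 = 163.3829 − 110.7430 = 52.6399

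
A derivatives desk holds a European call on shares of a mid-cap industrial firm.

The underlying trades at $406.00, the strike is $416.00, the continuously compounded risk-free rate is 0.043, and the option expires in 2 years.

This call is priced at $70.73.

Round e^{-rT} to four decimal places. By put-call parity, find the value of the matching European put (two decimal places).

e^(−rT) = e^(−0.043·2) = 0.9176
Put-call parity: C − P = S − K·e^(−rT) = 406 − 416·0.9176 = 406 − 381.7216 = 24.2784
P = C − (C − P) = 70.73 − (24.2784) = 46.4516

$46.45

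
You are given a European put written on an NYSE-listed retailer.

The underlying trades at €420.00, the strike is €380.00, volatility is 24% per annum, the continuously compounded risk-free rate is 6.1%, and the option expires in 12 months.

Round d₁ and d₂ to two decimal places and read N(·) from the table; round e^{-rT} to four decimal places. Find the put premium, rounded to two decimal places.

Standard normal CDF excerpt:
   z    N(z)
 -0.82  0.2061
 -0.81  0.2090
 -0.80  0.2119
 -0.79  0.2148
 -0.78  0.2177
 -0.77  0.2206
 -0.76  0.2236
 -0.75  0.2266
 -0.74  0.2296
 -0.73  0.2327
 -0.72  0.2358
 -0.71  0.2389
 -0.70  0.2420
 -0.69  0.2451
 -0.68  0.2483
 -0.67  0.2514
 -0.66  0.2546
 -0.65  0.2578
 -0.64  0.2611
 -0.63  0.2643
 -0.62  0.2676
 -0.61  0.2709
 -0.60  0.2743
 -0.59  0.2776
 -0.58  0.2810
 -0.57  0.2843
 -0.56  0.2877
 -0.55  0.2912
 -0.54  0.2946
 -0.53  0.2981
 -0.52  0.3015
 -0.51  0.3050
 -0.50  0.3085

€13.89

T = 1;  σ√T = 0.2400
d₁ = [ln(420/380) + (0.061 + 0.24²/2)·1] / 0.2400 = [0.1001 + 0.0898] / 0.2400 = 0.7912 ⇒ 0.79
d₂ = d₁ − σ√T = 0.7912 − 0.2400 = 0.5512 ⇒ 0.55
e^(−rT) = e^(−0.061·1) = 0.9408
P = 380·0.9408·N(-0.55) − 420·N(-0.79) = 380·0.9408·0.2912 − 420·0.2148 = 104.1052 − 90.2160 = 13.8892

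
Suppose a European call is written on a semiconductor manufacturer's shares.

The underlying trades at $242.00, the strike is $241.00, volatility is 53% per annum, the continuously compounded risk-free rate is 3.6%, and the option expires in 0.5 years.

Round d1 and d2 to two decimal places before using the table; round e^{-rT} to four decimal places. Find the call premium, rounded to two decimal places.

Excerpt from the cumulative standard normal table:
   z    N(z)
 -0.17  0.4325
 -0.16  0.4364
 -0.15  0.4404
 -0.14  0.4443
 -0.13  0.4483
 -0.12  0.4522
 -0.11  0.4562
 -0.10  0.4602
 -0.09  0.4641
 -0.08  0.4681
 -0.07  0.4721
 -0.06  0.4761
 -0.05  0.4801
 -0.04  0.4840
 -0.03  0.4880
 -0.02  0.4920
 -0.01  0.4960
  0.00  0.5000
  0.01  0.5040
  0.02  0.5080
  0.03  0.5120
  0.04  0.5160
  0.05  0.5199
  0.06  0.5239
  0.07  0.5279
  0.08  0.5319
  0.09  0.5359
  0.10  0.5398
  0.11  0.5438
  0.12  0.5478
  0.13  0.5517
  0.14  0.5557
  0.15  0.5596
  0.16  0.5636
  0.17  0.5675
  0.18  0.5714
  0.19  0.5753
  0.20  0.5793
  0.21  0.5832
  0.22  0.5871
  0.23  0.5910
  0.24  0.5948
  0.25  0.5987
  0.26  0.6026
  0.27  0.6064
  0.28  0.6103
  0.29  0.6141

$38.77

σ√T = 0.53·√0.5 = 0.3748
d₁ = [ln(242/241) + (0.036 + ½·0.53²)·0.5] / (σ√T) = (0.0041 + 0.0882) / 0.3748 = 0.2465 which rounds to 0.25
d₂ = 0.2465 − 0.3748 = -0.1283 which rounds to -0.13
exp(−rT) = exp(−0.036·0.5) = 0.9822
C = 242·N(0.25) − 241·0.9822·N(-0.13) = 242·0.5987 − 241·0.9822·0.4483 = 144.8854 − 106.1172 = 38.7682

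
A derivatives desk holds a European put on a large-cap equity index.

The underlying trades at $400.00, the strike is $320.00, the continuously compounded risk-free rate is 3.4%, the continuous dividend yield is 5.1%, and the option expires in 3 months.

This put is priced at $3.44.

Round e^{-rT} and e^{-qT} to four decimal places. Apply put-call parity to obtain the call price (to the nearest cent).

$81.08

e^(−qT) = e^(−0.051·0.25) = 0.9873;  e^(−rT) = e^(−0.034·0.25) = 0.9915
Put-call parity: C − P = S·e^(−qT) − K·e^(−rT) = 400·0.9873 − 320·0.9915 = 394.9200 − 317.2800 = 77.6400
C = P + (C − P) = 3.44 + (77.6400) = 81.0800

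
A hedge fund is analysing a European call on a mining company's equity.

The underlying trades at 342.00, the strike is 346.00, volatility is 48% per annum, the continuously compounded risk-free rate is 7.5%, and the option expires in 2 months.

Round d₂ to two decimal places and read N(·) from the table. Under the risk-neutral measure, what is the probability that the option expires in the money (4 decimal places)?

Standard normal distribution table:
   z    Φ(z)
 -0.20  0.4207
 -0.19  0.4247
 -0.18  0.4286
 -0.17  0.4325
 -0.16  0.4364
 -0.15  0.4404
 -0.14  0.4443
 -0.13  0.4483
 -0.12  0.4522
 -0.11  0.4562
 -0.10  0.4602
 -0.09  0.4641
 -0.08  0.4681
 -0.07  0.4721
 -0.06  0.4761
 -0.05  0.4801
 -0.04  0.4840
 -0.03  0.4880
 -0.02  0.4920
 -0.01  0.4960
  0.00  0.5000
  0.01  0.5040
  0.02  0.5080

0.4641

σ√T = 0.48·√0.1667 = 0.1960
d₁ = [ln(342/346) + (0.075 + 0.48²/2)·0.1667] / 0.1960 = [-0.0116 + 0.0317] / 0.1960 = 0.1024 ≈ 0.10
d₂ = d₁ − σ√T = 0.1024 − 0.1960 = -0.0935 ≈ -0.09
Risk-neutral Pr[S_T > K] = N(d₂) = N(-0.09) = 0.4641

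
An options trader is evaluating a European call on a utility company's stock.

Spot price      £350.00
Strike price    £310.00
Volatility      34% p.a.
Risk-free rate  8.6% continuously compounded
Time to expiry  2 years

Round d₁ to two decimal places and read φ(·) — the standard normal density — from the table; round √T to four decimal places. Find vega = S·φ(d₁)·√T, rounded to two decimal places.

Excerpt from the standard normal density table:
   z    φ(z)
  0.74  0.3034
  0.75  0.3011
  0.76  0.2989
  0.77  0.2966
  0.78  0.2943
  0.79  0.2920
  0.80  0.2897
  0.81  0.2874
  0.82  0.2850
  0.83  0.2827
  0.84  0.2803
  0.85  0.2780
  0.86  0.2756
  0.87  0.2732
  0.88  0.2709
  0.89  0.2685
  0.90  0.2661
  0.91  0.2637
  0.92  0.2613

137.60

σ√T = 0.34·√2 = 0.4808
d₁ = [ln(350/310) + (0.086 + ½·0.34²)·2] / (σ√T) = (0.1214 + 0.2876) / 0.4808 = 0.8505 ⇒ 0.85
√T = √2 = 1.4142
φ(d₁) = φ(0.85) = 0.2780
vega = S·φ(d₁)·√T = 350·0.2780·1.4142 = 137.6017
(The put has the same vega.)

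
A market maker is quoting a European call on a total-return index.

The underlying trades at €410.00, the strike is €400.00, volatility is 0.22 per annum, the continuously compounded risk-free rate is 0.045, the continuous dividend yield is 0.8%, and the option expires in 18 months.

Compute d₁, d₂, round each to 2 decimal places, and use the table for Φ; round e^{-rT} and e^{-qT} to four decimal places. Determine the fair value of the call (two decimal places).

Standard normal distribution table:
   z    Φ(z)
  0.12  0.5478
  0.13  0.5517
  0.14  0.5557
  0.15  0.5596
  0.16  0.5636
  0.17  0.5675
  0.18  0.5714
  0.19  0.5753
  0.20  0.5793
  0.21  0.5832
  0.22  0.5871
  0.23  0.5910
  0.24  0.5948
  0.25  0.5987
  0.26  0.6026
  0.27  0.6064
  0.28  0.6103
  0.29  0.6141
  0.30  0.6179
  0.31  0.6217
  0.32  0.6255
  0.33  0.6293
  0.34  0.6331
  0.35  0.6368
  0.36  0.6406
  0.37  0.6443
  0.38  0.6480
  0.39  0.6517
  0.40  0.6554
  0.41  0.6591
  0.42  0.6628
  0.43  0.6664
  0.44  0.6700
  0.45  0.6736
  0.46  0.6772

€59.25

T = 1.5;  σ√T = 0.2694
d₁ = [ln(410/400) + (0.045 − 0.008 + ½·0.22²)·1.5] / (σ√T) = (0.0247 + 0.0918) / 0.2694 = 0.4323 which rounds to 0.43
d₂ = 0.4323 − 0.2694 = 0.1629 which rounds to 0.16
e^(−qT) = e^(−0.008·1.5) = 0.9881;  e^(−rT) = e^(−0.045·1.5) = 0.9347
C = 410·0.9881·N(0.43) − 400·0.9347·N(0.16) = 410·0.9881·0.6664 − 400·0.9347·0.5636 = 269.9726 − 210.7188 = 59.2539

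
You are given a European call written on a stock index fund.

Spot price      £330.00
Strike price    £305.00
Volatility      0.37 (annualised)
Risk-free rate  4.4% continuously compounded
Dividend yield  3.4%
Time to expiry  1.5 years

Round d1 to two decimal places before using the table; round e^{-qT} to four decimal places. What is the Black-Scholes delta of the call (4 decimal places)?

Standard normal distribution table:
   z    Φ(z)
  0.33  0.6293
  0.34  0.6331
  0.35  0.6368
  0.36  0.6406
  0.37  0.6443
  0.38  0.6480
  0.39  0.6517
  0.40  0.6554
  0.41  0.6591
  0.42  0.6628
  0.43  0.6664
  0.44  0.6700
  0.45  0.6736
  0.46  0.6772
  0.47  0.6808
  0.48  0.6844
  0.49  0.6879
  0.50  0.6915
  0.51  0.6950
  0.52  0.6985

0.6333

σ√T = 0.37 × 1.2247 = 0.4532
d₁ = [ln(330/305) + (0.044 − 0.034 + 0.37²/2)·1.5] / 0.4532 = [0.0788 + 0.1177] / 0.4532 = 0.4335 ≈ 0.43
N(d₁) = N(0.43) = 0.6664
Δ_call = e^(−qT)·N(d₁) = 0.9503·0.6664 = 0.6333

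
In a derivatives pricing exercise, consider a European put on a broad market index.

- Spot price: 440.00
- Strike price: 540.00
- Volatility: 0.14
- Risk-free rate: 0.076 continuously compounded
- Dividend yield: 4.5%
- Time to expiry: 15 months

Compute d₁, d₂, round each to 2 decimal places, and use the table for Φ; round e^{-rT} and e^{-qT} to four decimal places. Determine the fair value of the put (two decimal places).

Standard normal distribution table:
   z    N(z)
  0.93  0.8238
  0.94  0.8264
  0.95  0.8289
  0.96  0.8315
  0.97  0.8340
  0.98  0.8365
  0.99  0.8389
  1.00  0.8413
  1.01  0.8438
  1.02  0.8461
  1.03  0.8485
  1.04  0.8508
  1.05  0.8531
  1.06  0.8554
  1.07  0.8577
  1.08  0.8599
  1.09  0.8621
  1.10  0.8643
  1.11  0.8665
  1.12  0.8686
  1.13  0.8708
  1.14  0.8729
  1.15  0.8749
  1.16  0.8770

80.73

σ√T = 0.14 × 1.1180 = 0.1565
d₁ = [ln(440/540) + (0.076 − 0.045 + ½·0.14²)·1.25] / (σ√T) = (-0.2048 + 0.0510) / 0.1565 = -0.9826 ⇒ -0.98
d₂ = -0.9826 − 0.1565 = -1.1391 ⇒ -1.14
e^(−qT) = e^(−0.045·1.25) = 0.9453;  e^(−rT) = e^(−0.076·1.25) = 0.9094
P = 540·0.9094·N(1.14) − 440·0.9453·N(0.98) = 540·0.9094·0.8729 − 440·0.9453·0.8365 = 428.6602 − 347.9271 = 80.7331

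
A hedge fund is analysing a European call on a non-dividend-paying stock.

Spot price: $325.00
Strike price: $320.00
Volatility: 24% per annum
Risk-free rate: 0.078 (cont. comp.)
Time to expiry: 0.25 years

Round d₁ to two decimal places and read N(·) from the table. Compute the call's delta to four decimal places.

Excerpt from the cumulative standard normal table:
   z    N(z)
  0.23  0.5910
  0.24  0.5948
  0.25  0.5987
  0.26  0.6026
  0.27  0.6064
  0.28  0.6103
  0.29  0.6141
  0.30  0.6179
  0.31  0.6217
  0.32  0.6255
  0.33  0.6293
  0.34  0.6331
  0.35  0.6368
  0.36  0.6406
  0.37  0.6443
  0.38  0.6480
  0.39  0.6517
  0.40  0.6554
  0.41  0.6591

0.6368

T = 0.25;  σ√T = 0.1200
d₁ = [ln(325/320) + (0.078 + ½·0.24²)·0.25] / (σ√T) = (0.0155 + 0.0267) / 0.1200 = 0.3517 ≈ 0.35
N(d₁) = N(0.35) = 0.6368
Δ_call = N(d₁) = 0.6368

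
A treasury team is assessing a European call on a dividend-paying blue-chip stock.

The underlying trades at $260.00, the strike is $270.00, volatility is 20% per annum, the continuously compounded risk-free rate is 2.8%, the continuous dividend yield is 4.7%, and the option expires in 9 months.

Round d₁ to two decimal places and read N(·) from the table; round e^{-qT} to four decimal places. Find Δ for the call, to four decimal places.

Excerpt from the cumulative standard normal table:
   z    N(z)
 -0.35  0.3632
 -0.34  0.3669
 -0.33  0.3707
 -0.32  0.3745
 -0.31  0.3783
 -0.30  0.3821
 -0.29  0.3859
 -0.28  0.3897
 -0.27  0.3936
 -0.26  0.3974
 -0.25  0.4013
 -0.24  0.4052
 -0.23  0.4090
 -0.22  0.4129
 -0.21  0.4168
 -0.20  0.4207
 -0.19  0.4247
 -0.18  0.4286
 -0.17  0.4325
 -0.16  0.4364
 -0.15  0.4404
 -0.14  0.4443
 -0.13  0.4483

σ√T = 0.2·√0.75 = 0.1732
d₁ = [ln(260/270) + (0.028 − 0.047 + 0.2²/2)·0.75] / 0.1732 = [-0.0377 + 0.0008] / 0.1732 = -0.2136 ≈ -0.21
N(d₁) = N(-0.21) = 0.4168
Δ_call = e^(−qT)·N(d₁) = 0.9654·0.4168 = 0.4024

0.4024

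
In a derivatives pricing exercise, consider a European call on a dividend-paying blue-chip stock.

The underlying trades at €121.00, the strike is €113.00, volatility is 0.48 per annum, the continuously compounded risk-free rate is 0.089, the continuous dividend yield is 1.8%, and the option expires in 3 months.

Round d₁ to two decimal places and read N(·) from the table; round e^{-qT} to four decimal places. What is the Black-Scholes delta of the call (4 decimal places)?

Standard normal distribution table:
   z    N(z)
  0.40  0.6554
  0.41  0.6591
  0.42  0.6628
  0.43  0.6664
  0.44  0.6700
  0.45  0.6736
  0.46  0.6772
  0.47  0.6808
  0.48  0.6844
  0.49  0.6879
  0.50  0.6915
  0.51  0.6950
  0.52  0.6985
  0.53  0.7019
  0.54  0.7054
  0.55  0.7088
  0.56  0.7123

σ√T = 0.48·√0.25 = 0.2400
ln(S/K) + (r − q + σ²/2)T = ln(121/113) + (0.089 − 0.018 + 0.48²/2)·0.25 = 0.0684 + 0.0465 = 0.1150
d₁ = 0.1150 / 0.2400 = 0.4790 ⇒ 0.48
N(d₁) = N(0.48) = 0.6844
Δ_call = e^(−qT)·N(d₁) = 0.9955·0.6844 = 0.6813

0.6813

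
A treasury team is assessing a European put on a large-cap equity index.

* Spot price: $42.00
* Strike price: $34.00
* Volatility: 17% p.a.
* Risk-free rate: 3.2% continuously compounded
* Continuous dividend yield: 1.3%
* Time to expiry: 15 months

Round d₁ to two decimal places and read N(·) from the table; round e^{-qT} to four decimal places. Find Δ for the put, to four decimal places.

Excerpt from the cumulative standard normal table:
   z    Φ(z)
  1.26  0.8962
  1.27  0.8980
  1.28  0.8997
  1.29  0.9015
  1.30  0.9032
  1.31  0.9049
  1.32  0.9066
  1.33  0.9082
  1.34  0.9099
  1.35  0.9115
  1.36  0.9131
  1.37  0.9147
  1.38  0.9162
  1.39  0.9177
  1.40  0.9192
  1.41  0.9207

-0.0903

σ√T = 0.17 × 1.1180 = 0.1901
ln(S/K) + (r − q + σ²/2)T = ln(42/34) + (0.032 − 0.013 + 0.17²/2)·1.25 = 0.2113 + 0.0418 = 0.2531
d₁ = 0.2531 / 0.1901 = 1.3318 ≈ 1.33
N(d₁) = N(1.33) = 0.9082
Δ_put = e^(−qT)·(N(d₁) − 1) = 0.9839·(0.9082 − 1) = -0.0903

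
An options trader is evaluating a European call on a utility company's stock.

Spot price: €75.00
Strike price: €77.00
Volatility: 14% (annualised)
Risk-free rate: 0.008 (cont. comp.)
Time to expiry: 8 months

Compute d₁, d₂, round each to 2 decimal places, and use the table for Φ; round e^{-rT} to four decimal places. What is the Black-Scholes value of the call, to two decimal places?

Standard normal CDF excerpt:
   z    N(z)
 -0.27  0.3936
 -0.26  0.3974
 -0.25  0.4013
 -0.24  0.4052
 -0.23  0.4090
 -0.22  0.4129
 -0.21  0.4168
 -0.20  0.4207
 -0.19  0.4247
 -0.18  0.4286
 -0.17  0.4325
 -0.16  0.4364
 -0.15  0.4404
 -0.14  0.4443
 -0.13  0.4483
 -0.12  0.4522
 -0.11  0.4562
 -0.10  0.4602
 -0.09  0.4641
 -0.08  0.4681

σ√T = 0.14 × 0.8165 = 0.1143
ln(S/K) + (r + σ²/2)T = ln(75/77) + (0.008 + 0.14²/2)·0.6667 = -0.0263 + 0.0119 = -0.0145
d₁ = -0.0145 / 0.1143 = -0.1264 → -0.13
d₂ = d₁ − σ√T = -0.1264 − 0.1143 = -0.2407 → -0.24
e^(−rT) = e^(−0.008·0.6667) = 0.9947
N(d₁) = N(-0.13) = 0.4483;  N(d₂) = N(-0.24) = 0.4052
C = 75·0.4483 − 77·0.9947·0.4052 = 33.6225 − 31.0350 = 2.5875

€2.59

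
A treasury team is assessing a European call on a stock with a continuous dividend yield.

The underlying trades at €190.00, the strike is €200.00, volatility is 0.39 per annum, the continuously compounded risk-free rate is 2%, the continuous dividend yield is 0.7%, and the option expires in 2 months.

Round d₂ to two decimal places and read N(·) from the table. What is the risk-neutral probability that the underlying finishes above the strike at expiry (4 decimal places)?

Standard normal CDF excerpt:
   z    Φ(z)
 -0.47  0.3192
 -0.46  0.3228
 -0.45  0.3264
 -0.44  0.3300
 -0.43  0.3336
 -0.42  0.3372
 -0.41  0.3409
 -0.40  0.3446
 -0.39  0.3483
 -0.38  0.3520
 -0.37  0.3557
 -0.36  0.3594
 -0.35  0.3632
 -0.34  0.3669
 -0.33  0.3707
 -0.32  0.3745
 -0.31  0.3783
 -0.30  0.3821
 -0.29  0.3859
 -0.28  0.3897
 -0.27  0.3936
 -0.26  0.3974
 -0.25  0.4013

T = 0.1667;  σ√T = 0.1592
d₁ = [ln(190/200) + (0.02 − 0.007 + 0.39²/2)·0.1667] / 0.1592 = [-0.0513 + 0.0148] / 0.1592 = -0.2289 ⇒ -0.23
d₂ = d₁ − σ√T = -0.2289 − 0.1592 = -0.3882 ⇒ -0.39
Pr(exercise) under Q = N(d₂) = 0.3483

0.3483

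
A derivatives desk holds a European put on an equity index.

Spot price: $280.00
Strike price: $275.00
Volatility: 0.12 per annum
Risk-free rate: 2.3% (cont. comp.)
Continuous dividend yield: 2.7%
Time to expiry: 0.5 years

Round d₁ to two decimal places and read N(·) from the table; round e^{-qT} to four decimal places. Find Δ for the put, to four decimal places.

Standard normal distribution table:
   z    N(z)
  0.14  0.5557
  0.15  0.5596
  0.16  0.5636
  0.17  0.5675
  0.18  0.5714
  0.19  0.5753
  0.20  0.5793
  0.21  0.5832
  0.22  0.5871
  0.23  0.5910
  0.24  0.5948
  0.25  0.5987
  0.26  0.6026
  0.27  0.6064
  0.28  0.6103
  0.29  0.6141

σ√T = 0.12·√0.5 = 0.0849
d₁ = [ln(280/275) + (0.023 − 0.027 + 0.12²/2)·0.5] / 0.0849 = [0.0180 + 0.0016] / 0.0849 = 0.2312 → 0.23
N(d₁) = N(0.23) = 0.5910
Δ_put = e^(−qT)·(N(d₁) − 1) = 0.9866·(0.5910 − 1) = -0.4035

-0.4035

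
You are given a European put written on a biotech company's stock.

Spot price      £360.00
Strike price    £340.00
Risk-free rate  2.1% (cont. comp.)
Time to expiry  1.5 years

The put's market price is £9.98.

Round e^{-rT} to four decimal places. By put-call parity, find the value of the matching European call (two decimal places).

exp(−rT) = exp(−0.021·1.5) = 0.9690
Put-call parity: C − P = S − K·e^(−rT) = 360 − 340·0.9690 = 360 − 329.4600 = 30.5400
C = P + (C − P) = 9.98 + (30.5400) = 40.5200

£40.52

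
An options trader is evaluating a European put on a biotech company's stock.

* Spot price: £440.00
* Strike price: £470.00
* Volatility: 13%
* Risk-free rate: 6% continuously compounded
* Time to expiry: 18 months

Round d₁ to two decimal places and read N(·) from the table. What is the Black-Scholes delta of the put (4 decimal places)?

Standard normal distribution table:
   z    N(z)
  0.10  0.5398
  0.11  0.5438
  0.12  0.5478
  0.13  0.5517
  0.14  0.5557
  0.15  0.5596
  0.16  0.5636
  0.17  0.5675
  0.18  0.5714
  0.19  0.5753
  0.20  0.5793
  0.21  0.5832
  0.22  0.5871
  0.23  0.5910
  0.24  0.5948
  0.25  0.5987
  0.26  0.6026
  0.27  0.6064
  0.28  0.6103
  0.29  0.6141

T = 1.5;  σ√T = 0.1592
d₁ = [ln(440/470) + (0.06 + 0.13²/2)·1.5] / 0.1592 = [-0.0660 + 0.1027] / 0.1592 = 0.2306 → 0.23
N(d₁) = N(0.23) = 0.5910
Δ_put = N(d₁) − 1 = 0.5910 − 1 = -0.4090

-0.4090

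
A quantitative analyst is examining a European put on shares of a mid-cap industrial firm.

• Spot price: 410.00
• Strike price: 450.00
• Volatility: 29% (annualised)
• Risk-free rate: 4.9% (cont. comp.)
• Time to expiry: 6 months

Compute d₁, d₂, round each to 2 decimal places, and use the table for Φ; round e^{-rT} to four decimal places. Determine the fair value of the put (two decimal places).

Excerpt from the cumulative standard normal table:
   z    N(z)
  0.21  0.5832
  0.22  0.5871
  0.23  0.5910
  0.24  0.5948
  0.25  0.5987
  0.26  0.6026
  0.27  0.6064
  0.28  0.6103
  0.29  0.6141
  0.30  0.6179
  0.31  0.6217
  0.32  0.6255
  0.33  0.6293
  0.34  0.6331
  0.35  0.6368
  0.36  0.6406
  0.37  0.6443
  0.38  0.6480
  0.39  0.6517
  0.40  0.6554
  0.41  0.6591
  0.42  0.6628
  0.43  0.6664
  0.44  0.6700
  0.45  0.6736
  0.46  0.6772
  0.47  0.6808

T = 0.5;  σ√T = 0.2051
d₁ = [ln(410/450) + (0.049 + 0.29²/2)·0.5] / 0.2051 = [-0.0931 + 0.0455] / 0.2051 = -0.2320 which rounds to -0.23
d₂ = d₁ − σ√T = -0.2320 − 0.2051 = -0.4370 which rounds to -0.44
exp(−rT) = exp(−0.049·0.5) = 0.9758
N(−d₂) = N(0.44) = 0.6700;  N(−d₁) = N(0.23) = 0.5910
P = 450·0.9758·0.6700 − 410·0.5910 = 294.2037 − 242.3100 = 51.8937

51.89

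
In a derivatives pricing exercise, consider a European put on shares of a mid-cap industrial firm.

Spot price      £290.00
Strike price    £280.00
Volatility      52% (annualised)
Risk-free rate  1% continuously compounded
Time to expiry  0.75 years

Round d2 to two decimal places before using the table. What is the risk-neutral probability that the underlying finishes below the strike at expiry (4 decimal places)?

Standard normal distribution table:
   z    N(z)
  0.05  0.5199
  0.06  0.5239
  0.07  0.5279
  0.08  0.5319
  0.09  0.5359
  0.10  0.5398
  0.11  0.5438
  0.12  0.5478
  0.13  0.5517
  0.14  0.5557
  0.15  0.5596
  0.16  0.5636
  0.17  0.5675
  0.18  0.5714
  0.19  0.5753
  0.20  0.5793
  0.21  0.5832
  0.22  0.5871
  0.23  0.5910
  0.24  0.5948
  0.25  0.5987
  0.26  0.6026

σ√T = 0.52 × 0.8660 = 0.4503
d₁ = [ln(290/280) + (0.01 + 0.52²/2)·0.75] / 0.4503 = [0.0351 + 0.1089] / 0.4503 = 0.3197 → 0.32
d₂ = d₁ − σ√T = 0.3197 − 0.4503 = -0.1306 → -0.13
Risk-neutral Pr[S_T < K] = N(−d₂) = N(0.13) = 0.5517

0.5517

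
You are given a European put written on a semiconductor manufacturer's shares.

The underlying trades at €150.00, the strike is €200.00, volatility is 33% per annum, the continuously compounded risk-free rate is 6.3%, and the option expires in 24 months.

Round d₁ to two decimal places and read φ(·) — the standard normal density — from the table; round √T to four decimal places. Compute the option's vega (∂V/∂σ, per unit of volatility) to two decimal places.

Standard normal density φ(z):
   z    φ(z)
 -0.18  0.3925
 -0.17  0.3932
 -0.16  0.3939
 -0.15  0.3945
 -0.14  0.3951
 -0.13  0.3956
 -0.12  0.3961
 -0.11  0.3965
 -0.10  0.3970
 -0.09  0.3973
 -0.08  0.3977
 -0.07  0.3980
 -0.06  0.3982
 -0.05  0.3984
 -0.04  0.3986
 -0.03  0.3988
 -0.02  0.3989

84.11

T = 2;  σ√T = 0.4667
d₁ = [ln(150/200) + (0.063 + ½·0.33²)·2] / (σ√T) = (-0.2877 + 0.2349) / 0.4667 = -0.1131 ≈ -0.11
√T = √2 = 1.4142
φ(d₁) = φ(-0.11) = 0.3965
vega = S·φ(d₁)·√T = 150·0.3965·1.4142 = 84.1095
(The call has the same vega.)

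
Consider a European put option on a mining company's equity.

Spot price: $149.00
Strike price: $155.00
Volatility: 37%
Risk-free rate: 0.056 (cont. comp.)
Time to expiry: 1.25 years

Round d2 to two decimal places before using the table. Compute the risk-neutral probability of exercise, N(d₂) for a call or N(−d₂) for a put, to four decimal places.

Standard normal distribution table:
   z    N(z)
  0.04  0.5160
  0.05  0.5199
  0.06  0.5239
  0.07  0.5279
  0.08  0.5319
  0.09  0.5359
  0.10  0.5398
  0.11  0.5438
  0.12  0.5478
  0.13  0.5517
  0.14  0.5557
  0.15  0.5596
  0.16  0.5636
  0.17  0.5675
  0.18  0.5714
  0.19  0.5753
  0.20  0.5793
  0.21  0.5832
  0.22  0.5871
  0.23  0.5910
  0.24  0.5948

σ√T = 0.37·√1.25 = 0.4137
d₁ = [ln(149/155) + (0.056 + 0.37²/2)·1.25] / 0.4137 = [-0.0395 + 0.1556] / 0.4137 = 0.2806 ≈ 0.28
d₂ = d₁ − σ√T = 0.2806 − 0.4137 = -0.1331 ≈ -0.13
Pr(exercise) under Q = N(−d₂) = N(0.13) = 0.5517

0.5517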